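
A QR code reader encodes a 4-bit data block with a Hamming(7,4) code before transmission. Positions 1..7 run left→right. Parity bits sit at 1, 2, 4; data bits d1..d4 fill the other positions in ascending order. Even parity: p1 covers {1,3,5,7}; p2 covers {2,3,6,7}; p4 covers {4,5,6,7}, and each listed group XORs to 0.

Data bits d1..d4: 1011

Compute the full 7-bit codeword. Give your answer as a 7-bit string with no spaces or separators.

Place data at non-parity positions: p1 p2 1 p4 0 1 1
p1 (pos 1,3,5,7): XOR of data positions = 1⊕0⊕1 = 0
p2 (pos 2,3,6,7): XOR of data positions = 1⊕1⊕1 = 1
p4 (pos 4,5,6,7): XOR of data positions = 0⊕1⊕1 = 0
Codeword: 0110011

0110011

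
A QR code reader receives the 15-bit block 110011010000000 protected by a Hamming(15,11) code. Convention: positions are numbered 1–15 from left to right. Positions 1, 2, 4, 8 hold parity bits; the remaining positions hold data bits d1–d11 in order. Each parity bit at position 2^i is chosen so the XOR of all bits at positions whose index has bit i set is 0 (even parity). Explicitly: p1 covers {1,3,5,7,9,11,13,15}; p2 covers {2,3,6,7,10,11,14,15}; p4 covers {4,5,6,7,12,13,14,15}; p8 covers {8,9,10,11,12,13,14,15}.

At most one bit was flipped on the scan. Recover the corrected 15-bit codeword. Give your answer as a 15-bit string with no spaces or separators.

110011000000000

s1 (pos 1,3,5,7,9,11,13,15): 1⊕0⊕1⊕0⊕0⊕0⊕0⊕0 = 0
s2 (pos 2,3,6,7,10,11,14,15): 1⊕0⊕1⊕0⊕0⊕0⊕0⊕0 = 0
s4 (pos 4,5,6,7,12,13,14,15): 0⊕1⊕1⊕0⊕0⊕0⊕0⊕0 = 0
s8 (pos 8,9,10,11,12,13,14,15): 1⊕0⊕0⊕0⊕0⊕0⊕0⊕0 = 1
Syndrome s8…s1 = 1000 → error at position 8.
Flip position 8: 110011010000000 → 110011000000000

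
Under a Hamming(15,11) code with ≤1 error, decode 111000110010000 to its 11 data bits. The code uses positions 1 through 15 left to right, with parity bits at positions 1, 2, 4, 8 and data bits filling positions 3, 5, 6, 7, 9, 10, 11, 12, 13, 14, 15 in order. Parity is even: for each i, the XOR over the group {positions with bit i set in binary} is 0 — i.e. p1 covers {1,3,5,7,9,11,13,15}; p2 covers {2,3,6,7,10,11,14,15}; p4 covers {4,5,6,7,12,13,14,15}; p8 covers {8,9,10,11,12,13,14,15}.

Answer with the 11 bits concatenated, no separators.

s1 (pos 1,3,5,7,9,11,13,15): 1⊕1⊕0⊕1⊕0⊕1⊕0⊕0 = 0
s2 (pos 2,3,6,7,10,11,14,15): 1⊕1⊕0⊕1⊕0⊕1⊕0⊕0 = 0
s4 (pos 4,5,6,7,12,13,14,15): 0⊕0⊕0⊕1⊕0⊕0⊕0⊕0 = 1
s8 (pos 8,9,10,11,12,13,14,15): 1⊕0⊕0⊕1⊕0⊕0⊕0⊕0 = 0
Syndrome s8…s1 = 0100 → error at position 4.
Flip position 4: 111000110010000 → 111100110010000
Read data bits from positions 3,5,6,7,9,10,11,12,13,14,15: 10010010000

10010010000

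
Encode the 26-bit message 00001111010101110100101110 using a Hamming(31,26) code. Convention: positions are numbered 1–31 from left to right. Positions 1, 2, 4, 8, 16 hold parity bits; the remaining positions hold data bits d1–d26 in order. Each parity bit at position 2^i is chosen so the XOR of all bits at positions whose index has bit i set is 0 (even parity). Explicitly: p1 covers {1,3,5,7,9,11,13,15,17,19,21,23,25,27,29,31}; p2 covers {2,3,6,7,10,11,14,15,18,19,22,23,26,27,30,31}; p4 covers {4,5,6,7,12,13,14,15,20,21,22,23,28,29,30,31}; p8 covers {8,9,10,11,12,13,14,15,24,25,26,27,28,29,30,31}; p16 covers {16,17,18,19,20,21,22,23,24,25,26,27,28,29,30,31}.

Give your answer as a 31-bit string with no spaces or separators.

1100000111110101101110100101110

Place data at non-parity positions: p1 p2 0 p4 0 0 0 p8 1 1 1 1 0 1 0 p16 1 0 1 1 1 0 1 0 0 1 0 1 1 1 0
p1 (pos 1,3,5,7,9,11,13,15,17,19,21,23,25,27,29,31): XOR of data positions = 0⊕0⊕0⊕1⊕1⊕0⊕0⊕1⊕1⊕1⊕1⊕0⊕0⊕1⊕0 = 1
p2 (pos 2,3,6,7,10,11,14,15,18,19,22,23,26,27,30,31): XOR of data positions = 0⊕0⊕0⊕1⊕1⊕1⊕0⊕0⊕1⊕0⊕1⊕1⊕0⊕1⊕0 = 1
p4 (pos 4,5,6,7,12,13,14,15,20,21,22,23,28,29,30,31): XOR of data positions = 0⊕0⊕0⊕1⊕0⊕1⊕0⊕1⊕1⊕0⊕1⊕1⊕1⊕1⊕0 = 0
p8 (pos 8,9,10,11,12,13,14,15,24,25,26,27,28,29,30,31): XOR of data positions = 1⊕1⊕1⊕1⊕0⊕1⊕0⊕0⊕0⊕1⊕0⊕1⊕1⊕1⊕0 = 1
p16 (pos 16,17,18,19,20,21,22,23,24,25,26,27,28,29,30,31): XOR of data positions = 1⊕0⊕1⊕1⊕1⊕0⊕1⊕0⊕0⊕1⊕0⊕1⊕1⊕1⊕0 = 1
Codeword: 1100000111110101101110100101110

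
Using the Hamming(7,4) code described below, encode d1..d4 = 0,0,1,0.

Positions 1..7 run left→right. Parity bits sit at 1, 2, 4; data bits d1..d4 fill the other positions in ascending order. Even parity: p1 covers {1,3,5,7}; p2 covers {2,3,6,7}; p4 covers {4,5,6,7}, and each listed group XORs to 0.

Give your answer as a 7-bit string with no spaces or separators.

0101010

Place data at non-parity positions: p1 p2 0 p4 0 1 0
p1 (pos 1,3,5,7): XOR of data positions = 0⊕0⊕0 = 0
p2 (pos 2,3,6,7): XOR of data positions = 0⊕1⊕0 = 1
p4 (pos 4,5,6,7): XOR of data positions = 0⊕1⊕0 = 1
Codeword: 0101010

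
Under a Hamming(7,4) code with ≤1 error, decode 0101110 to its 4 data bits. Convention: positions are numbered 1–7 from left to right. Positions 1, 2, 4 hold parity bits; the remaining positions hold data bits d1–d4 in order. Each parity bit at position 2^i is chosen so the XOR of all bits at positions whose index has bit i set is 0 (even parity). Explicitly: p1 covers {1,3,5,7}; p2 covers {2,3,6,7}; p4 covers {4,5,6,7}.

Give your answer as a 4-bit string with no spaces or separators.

s1 (pos 1,3,5,7): 0⊕0⊕1⊕0 = 1
s2 (pos 2,3,6,7): 1⊕0⊕1⊕0 = 0
s4 (pos 4,5,6,7): 1⊕1⊕1⊕0 = 1
Syndrome s4…s1 = 101 → error at position 5.
Flip position 5: 0101110 → 0101010
Read data bits from positions 3,5,6,7: 0010

0010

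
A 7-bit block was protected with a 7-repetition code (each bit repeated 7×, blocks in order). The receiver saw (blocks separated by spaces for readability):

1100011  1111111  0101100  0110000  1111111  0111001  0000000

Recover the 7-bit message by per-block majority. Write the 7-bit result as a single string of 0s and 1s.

Block 1 (1100011): 4 ones → 1
Block 2 (1111111): 7 ones → 1
Block 3 (0101100): 3 ones → 0
Block 4 (0110000): 2 ones → 0
Block 5 (1111111): 7 ones → 1
Block 6 (0111001): 4 ones → 1
Block 7 (0000000): 0 ones → 0

1100110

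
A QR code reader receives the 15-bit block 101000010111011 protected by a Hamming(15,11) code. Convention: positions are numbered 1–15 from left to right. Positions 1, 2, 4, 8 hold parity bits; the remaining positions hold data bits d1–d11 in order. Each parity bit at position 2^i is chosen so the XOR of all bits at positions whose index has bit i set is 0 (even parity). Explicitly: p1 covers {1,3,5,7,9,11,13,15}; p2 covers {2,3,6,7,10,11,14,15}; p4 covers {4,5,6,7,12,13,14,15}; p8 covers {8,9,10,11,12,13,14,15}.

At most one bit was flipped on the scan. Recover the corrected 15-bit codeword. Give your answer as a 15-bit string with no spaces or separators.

s1 (pos 1,3,5,7,9,11,13,15): 1⊕1⊕0⊕0⊕0⊕1⊕0⊕1 = 0
s2 (pos 2,3,6,7,10,11,14,15): 0⊕1⊕0⊕0⊕1⊕1⊕1⊕1 = 1
s4 (pos 4,5,6,7,12,13,14,15): 0⊕0⊕0⊕0⊕1⊕0⊕1⊕1 = 1
s8 (pos 8,9,10,11,12,13,14,15): 1⊕0⊕1⊕1⊕1⊕0⊕1⊕1 = 0
Syndrome s8…s1 = 0110 → error at position 6.
Flip position 6: 101000010111011 → 101001010111011

101001010111011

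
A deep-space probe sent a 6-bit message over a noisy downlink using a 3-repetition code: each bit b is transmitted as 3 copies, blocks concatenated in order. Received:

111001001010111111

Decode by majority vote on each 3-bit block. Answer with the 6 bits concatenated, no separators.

Block 1 (111): 3 ones → 1
Block 2 (001): 1 one → 0
Block 3 (001): 1 one → 0
Block 4 (010): 1 one → 0
Block 5 (111): 3 ones → 1
Block 6 (111): 3 ones → 1

100011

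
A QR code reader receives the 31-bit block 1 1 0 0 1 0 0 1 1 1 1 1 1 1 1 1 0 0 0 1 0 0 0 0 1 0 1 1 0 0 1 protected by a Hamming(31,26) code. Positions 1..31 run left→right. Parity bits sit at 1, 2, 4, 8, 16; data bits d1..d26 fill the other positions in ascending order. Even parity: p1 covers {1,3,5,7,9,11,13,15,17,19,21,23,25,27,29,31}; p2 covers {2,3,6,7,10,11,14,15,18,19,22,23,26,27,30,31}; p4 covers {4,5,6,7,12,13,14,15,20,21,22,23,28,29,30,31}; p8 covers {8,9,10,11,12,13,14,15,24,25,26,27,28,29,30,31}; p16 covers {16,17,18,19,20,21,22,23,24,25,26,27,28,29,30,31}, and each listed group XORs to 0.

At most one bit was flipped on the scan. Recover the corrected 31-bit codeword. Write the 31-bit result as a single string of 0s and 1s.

s1 (pos 1,3,5,7,9,11,13,15,17,19,21,23,25,27,29,31): 1⊕0⊕1⊕0⊕1⊕1⊕1⊕1⊕0⊕0⊕0⊕0⊕1⊕1⊕0⊕1 = 1
s2 (pos 2,3,6,7,10,11,14,15,18,19,22,23,26,27,30,31): 1⊕0⊕0⊕0⊕1⊕1⊕1⊕1⊕0⊕0⊕0⊕0⊕0⊕1⊕0⊕1 = 1
s4 (pos 4,5,6,7,12,13,14,15,20,21,22,23,28,29,30,31): 0⊕1⊕0⊕0⊕1⊕1⊕1⊕1⊕1⊕0⊕0⊕0⊕1⊕0⊕0⊕1 = 0
s8 (pos 8,9,10,11,12,13,14,15,24,25,26,27,28,29,30,31): 1⊕1⊕1⊕1⊕1⊕1⊕1⊕1⊕0⊕1⊕0⊕1⊕1⊕0⊕0⊕1 = 0
s16 (pos 16,17,18,19,20,21,22,23,24,25,26,27,28,29,30,31): 1⊕0⊕0⊕0⊕1⊕0⊕0⊕0⊕0⊕1⊕0⊕1⊕1⊕0⊕0⊕1 = 0
Syndrome s16…s1 = 00011 → error at position 3.
Flip position 3: 1100100111111111000100001011001 → 1110100111111111000100001011001

1110100111111111000100001011001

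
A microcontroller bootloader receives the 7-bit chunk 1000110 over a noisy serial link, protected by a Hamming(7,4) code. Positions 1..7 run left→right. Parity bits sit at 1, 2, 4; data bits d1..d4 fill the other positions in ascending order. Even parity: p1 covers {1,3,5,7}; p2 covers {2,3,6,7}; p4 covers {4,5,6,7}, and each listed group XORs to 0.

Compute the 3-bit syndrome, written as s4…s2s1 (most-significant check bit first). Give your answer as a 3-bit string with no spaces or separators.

010

s1 (pos 1,3,5,7): 1⊕0⊕1⊕0 = 0
s2 (pos 2,3,6,7): 0⊕0⊕1⊕0 = 1
s4 (pos 4,5,6,7): 0⊕1⊕1⊕0 = 0
Syndrome s4…s1 = 010 → error at position 2.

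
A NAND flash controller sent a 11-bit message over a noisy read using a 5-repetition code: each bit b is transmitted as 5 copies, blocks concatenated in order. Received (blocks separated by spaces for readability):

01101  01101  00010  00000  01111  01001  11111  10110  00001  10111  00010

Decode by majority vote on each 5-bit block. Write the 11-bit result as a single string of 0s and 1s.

Block 1 (01101): 3 ones → 1
Block 2 (01101): 3 ones → 1
Block 3 (00010): 1 one → 0
Block 4 (00000): 0 ones → 0
Block 5 (01111): 4 ones → 1
Block 6 (01001): 2 ones → 0
Block 7 (11111): 5 ones → 1
Block 8 (10110): 3 ones → 1
Block 9 (00001): 1 one → 0
Block 10 (10111): 4 ones → 1
Block 11 (00010): 1 one → 0

11001011010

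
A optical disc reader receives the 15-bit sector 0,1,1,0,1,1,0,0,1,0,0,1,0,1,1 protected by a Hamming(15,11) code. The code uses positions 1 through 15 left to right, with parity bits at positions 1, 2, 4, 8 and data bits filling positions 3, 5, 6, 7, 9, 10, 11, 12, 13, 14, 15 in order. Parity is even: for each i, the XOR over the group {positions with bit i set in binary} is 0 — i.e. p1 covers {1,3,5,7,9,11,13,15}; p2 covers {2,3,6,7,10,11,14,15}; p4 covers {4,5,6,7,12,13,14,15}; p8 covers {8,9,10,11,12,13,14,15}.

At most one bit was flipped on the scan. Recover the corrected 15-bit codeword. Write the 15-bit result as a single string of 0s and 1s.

s1 (pos 1,3,5,7,9,11,13,15): 0⊕1⊕1⊕0⊕1⊕0⊕0⊕1 = 0
s2 (pos 2,3,6,7,10,11,14,15): 1⊕1⊕1⊕0⊕0⊕0⊕1⊕1 = 1
s4 (pos 4,5,6,7,12,13,14,15): 0⊕1⊕1⊕0⊕1⊕0⊕1⊕1 = 1
s8 (pos 8,9,10,11,12,13,14,15): 0⊕1⊕0⊕0⊕1⊕0⊕1⊕1 = 0
Syndrome s8…s1 = 0110 → error at position 6.
Flip position 6: 011011001001011 → 011010001001011

011010001001011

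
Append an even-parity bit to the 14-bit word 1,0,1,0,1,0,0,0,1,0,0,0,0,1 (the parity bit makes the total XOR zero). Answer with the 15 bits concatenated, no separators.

101010001000011

XOR of the 14 data bits: 1⊕0⊕1⊕0⊕1⊕0⊕0⊕0⊕1⊕0⊕0⊕0⊕0⊕1 = 1
Parity bit = 1 (so all 15 bits XOR to 0).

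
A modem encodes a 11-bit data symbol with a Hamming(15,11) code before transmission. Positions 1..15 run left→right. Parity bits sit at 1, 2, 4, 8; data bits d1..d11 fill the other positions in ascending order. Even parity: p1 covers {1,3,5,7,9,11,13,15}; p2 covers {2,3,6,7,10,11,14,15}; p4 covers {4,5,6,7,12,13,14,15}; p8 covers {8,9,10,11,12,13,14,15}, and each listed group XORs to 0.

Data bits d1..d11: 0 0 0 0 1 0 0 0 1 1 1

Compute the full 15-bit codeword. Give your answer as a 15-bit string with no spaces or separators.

Place data at non-parity positions: p1 p2 0 p4 0 0 0 p8 1 0 0 0 1 1 1
p1 (pos 1,3,5,7,9,11,13,15): XOR of data positions = 0⊕0⊕0⊕1⊕0⊕1⊕1 = 1
p2 (pos 2,3,6,7,10,11,14,15): XOR of data positions = 0⊕0⊕0⊕0⊕0⊕1⊕1 = 0
p4 (pos 4,5,6,7,12,13,14,15): XOR of data positions = 0⊕0⊕0⊕0⊕1⊕1⊕1 = 1
p8 (pos 8,9,10,11,12,13,14,15): XOR of data positions = 1⊕0⊕0⊕0⊕1⊕1⊕1 = 0
Codeword: 100100001000111

100100001000111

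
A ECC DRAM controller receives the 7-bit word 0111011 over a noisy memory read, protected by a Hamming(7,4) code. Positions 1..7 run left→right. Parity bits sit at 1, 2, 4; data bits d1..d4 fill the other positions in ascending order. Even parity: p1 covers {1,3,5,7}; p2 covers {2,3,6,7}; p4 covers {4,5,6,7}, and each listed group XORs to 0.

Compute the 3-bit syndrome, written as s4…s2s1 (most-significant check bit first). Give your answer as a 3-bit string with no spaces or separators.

s1 (pos 1,3,5,7): 0⊕1⊕0⊕1 = 0
s2 (pos 2,3,6,7): 1⊕1⊕1⊕1 = 0
s4 (pos 4,5,6,7): 1⊕0⊕1⊕1 = 1
Syndrome s4…s1 = 100 → error at position 4.

100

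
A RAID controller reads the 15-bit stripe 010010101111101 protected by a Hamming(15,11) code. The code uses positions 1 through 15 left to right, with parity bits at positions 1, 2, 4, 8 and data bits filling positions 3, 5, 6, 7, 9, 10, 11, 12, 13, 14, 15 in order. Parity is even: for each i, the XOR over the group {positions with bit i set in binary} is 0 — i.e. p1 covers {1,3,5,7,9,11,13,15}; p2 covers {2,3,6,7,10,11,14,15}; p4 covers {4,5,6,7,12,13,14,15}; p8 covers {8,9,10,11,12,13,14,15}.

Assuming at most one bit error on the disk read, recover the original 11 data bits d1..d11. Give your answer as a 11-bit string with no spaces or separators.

01111111101

s1 (pos 1,3,5,7,9,11,13,15): 0⊕0⊕1⊕1⊕1⊕1⊕1⊕1 = 0
s2 (pos 2,3,6,7,10,11,14,15): 1⊕0⊕0⊕1⊕1⊕1⊕0⊕1 = 1
s4 (pos 4,5,6,7,12,13,14,15): 0⊕1⊕0⊕1⊕1⊕1⊕0⊕1 = 1
s8 (pos 8,9,10,11,12,13,14,15): 0⊕1⊕1⊕1⊕1⊕1⊕0⊕1 = 0
Syndrome s8…s1 = 0110 → error at position 6.
Flip position 6: 010010101111101 → 010011101111101
Read data bits from positions 3,5,6,7,9,10,11,12,13,14,15: 01111111101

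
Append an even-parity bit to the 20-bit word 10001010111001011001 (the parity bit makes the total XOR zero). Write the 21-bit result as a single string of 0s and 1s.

100010101110010110010

XOR of the 20 data bits: 1⊕0⊕0⊕0⊕1⊕0⊕1⊕0⊕1⊕1⊕1⊕0⊕0⊕1⊕0⊕1⊕1⊕0⊕0⊕1 = 0
Parity bit = 0 (so all 21 bits XOR to 0).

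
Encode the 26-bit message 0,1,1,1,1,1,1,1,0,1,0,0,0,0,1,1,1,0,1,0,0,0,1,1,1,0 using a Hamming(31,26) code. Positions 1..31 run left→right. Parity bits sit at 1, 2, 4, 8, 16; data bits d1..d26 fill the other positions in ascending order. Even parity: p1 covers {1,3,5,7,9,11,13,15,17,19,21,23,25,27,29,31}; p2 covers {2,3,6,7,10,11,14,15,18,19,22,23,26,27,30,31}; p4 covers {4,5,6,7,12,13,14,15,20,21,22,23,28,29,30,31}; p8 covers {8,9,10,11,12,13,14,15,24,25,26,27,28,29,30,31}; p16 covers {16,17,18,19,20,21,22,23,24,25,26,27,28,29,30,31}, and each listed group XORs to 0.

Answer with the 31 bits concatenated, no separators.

Place data at non-parity positions: p1 p2 0 p4 1 1 1 p8 1 1 1 1 0 1 0 p16 0 0 0 1 1 1 0 1 0 0 0 1 1 1 0
p1 (pos 1,3,5,7,9,11,13,15,17,19,21,23,25,27,29,31): XOR of data positions = 0⊕1⊕1⊕1⊕1⊕0⊕0⊕0⊕0⊕1⊕0⊕0⊕0⊕1⊕0 = 0
p2 (pos 2,3,6,7,10,11,14,15,18,19,22,23,26,27,30,31): XOR of data positions = 0⊕1⊕1⊕1⊕1⊕1⊕0⊕0⊕0⊕1⊕0⊕0⊕0⊕1⊕0 = 1
p4 (pos 4,5,6,7,12,13,14,15,20,21,22,23,28,29,30,31): XOR of data positions = 1⊕1⊕1⊕1⊕0⊕1⊕0⊕1⊕1⊕1⊕0⊕1⊕1⊕1⊕0 = 1
p8 (pos 8,9,10,11,12,13,14,15,24,25,26,27,28,29,30,31): XOR of data positions = 1⊕1⊕1⊕1⊕0⊕1⊕0⊕1⊕0⊕0⊕0⊕1⊕1⊕1⊕0 = 1
p16 (pos 16,17,18,19,20,21,22,23,24,25,26,27,28,29,30,31): XOR of data positions = 0⊕0⊕0⊕1⊕1⊕1⊕0⊕1⊕0⊕0⊕0⊕1⊕1⊕1⊕0 = 1
Codeword: 0101111111110101000111010001110

0101111111110101000111010001110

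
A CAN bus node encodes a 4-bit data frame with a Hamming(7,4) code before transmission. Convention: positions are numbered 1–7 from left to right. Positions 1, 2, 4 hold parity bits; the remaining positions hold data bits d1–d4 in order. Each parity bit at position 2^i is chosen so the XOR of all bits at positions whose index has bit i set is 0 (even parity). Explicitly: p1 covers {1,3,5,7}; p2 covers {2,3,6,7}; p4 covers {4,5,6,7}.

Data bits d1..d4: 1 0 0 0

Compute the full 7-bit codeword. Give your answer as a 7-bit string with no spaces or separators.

1110000

Place data at non-parity positions: p1 p2 1 p4 0 0 0
p1 (pos 1,3,5,7): XOR of data positions = 1⊕0⊕0 = 1
p2 (pos 2,3,6,7): XOR of data positions = 1⊕0⊕0 = 1
p4 (pos 4,5,6,7): XOR of data positions = 0⊕0⊕0 = 0
Codeword: 1110000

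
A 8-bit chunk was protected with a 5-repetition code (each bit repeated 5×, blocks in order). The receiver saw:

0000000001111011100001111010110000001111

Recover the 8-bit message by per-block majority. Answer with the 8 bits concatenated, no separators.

Block 1 (00000): 0 ones → 0
Block 2 (00001): 1 one → 0
Block 3 (11101): 4 ones → 1
Block 4 (11000): 2 ones → 0
Block 5 (01111): 4 ones → 1
Block 6 (01011): 3 ones → 1
Block 7 (00000): 0 ones → 0
Block 8 (01111): 4 ones → 1

00101101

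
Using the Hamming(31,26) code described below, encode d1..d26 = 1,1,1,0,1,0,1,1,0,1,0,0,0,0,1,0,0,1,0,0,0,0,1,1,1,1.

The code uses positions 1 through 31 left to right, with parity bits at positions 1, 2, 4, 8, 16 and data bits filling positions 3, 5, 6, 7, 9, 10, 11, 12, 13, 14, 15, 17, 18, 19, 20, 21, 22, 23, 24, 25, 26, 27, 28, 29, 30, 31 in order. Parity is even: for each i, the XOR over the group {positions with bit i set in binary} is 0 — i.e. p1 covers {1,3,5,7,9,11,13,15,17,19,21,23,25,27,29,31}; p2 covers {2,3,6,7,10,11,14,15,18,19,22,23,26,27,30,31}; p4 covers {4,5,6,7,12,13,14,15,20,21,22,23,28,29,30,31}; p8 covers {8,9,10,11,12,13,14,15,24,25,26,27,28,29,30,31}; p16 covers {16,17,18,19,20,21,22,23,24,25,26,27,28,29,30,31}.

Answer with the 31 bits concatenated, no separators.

1110110010110100000100100001111

Place data at non-parity positions: p1 p2 1 p4 1 1 0 p8 1 0 1 1 0 1 0 p16 0 0 0 1 0 0 1 0 0 0 0 1 1 1 1
p1 (pos 1,3,5,7,9,11,13,15,17,19,21,23,25,27,29,31): XOR of data positions = 1⊕1⊕0⊕1⊕1⊕0⊕0⊕0⊕0⊕0⊕1⊕0⊕0⊕1⊕1 = 1
p2 (pos 2,3,6,7,10,11,14,15,18,19,22,23,26,27,30,31): XOR of data positions = 1⊕1⊕0⊕0⊕1⊕1⊕0⊕0⊕0⊕0⊕1⊕0⊕0⊕1⊕1 = 1
p4 (pos 4,5,6,7,12,13,14,15,20,21,22,23,28,29,30,31): XOR of data positions = 1⊕1⊕0⊕1⊕0⊕1⊕0⊕1⊕0⊕0⊕1⊕1⊕1⊕1⊕1 = 0
p8 (pos 8,9,10,11,12,13,14,15,24,25,26,27,28,29,30,31): XOR of data positions = 1⊕0⊕1⊕1⊕0⊕1⊕0⊕0⊕0⊕0⊕0⊕1⊕1⊕1⊕1 = 0
p16 (pos 16,17,18,19,20,21,22,23,24,25,26,27,28,29,30,31): XOR of data positions = 0⊕0⊕0⊕1⊕0⊕0⊕1⊕0⊕0⊕0⊕0⊕1⊕1⊕1⊕1 = 0
Codeword: 1110110010110100000100100001111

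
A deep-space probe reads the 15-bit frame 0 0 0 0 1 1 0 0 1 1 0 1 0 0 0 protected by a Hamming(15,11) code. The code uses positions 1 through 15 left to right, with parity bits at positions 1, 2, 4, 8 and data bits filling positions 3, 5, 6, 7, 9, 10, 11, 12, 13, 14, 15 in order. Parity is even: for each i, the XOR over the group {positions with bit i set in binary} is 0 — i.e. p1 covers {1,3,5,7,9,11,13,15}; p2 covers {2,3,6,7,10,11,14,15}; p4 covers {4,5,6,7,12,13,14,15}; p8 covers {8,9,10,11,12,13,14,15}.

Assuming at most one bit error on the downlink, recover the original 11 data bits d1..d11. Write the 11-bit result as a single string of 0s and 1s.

01101100000

s1 (pos 1,3,5,7,9,11,13,15): 0⊕0⊕1⊕0⊕1⊕0⊕0⊕0 = 0
s2 (pos 2,3,6,7,10,11,14,15): 0⊕0⊕1⊕0⊕1⊕0⊕0⊕0 = 0
s4 (pos 4,5,6,7,12,13,14,15): 0⊕1⊕1⊕0⊕1⊕0⊕0⊕0 = 1
s8 (pos 8,9,10,11,12,13,14,15): 0⊕1⊕1⊕0⊕1⊕0⊕0⊕0 = 1
Syndrome s8…s1 = 1100 → error at position 12.
Flip position 12: 000011001101000 → 000011001100000
Read data bits from positions 3,5,6,7,9,10,11,12,13,14,15: 01101100000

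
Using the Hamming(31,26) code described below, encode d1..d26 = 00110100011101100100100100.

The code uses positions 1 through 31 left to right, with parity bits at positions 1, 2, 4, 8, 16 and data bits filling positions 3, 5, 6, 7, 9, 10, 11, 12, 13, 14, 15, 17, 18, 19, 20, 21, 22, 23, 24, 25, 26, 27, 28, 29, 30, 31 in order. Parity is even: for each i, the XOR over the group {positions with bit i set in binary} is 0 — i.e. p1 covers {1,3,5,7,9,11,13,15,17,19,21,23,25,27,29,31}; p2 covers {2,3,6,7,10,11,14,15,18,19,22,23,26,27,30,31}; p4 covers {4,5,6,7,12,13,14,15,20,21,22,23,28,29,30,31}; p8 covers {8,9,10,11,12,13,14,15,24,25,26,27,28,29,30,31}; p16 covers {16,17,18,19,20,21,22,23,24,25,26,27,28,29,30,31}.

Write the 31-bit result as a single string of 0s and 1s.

0001011101000110101100100100100

Place data at non-parity positions: p1 p2 0 p4 0 1 1 p8 0 1 0 0 0 1 1 p16 1 0 1 1 0 0 1 0 0 1 0 0 1 0 0
p1 (pos 1,3,5,7,9,11,13,15,17,19,21,23,25,27,29,31): XOR of data positions = 0⊕0⊕1⊕0⊕0⊕0⊕1⊕1⊕1⊕0⊕1⊕0⊕0⊕1⊕0 = 0
p2 (pos 2,3,6,7,10,11,14,15,18,19,22,23,26,27,30,31): XOR of data positions = 0⊕1⊕1⊕1⊕0⊕1⊕1⊕0⊕1⊕0⊕1⊕1⊕0⊕0⊕0 = 0
p4 (pos 4,5,6,7,12,13,14,15,20,21,22,23,28,29,30,31): XOR of data positions = 0⊕1⊕1⊕0⊕0⊕1⊕1⊕1⊕0⊕0⊕1⊕0⊕1⊕0⊕0 = 1
p8 (pos 8,9,10,11,12,13,14,15,24,25,26,27,28,29,30,31): XOR of data positions = 0⊕1⊕0⊕0⊕0⊕1⊕1⊕0⊕0⊕1⊕0⊕0⊕1⊕0⊕0 = 1
p16 (pos 16,17,18,19,20,21,22,23,24,25,26,27,28,29,30,31): XOR of data positions = 1⊕0⊕1⊕1⊕0⊕0⊕1⊕0⊕0⊕1⊕0⊕0⊕1⊕0⊕0 = 0
Codeword: 0001011101000110101100100100100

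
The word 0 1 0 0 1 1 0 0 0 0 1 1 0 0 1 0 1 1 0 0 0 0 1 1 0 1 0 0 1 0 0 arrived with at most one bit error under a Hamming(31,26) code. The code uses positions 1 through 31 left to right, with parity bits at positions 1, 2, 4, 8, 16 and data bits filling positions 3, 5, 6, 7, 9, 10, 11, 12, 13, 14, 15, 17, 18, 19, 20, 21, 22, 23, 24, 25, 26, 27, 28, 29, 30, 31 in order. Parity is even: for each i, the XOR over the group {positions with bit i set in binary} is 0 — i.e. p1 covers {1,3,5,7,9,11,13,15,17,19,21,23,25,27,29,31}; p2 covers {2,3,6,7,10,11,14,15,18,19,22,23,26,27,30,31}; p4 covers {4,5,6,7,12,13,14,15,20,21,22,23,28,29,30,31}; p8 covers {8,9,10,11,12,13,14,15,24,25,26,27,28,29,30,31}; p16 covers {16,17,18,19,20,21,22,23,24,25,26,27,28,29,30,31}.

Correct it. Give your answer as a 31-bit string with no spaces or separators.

0000110000110010110000110100100

s1 (pos 1,3,5,7,9,11,13,15,17,19,21,23,25,27,29,31): 0⊕0⊕1⊕0⊕0⊕1⊕0⊕1⊕1⊕0⊕0⊕1⊕0⊕0⊕1⊕0 = 0
s2 (pos 2,3,6,7,10,11,14,15,18,19,22,23,26,27,30,31): 1⊕0⊕1⊕0⊕0⊕1⊕0⊕1⊕1⊕0⊕0⊕1⊕1⊕0⊕0⊕0 = 1
s4 (pos 4,5,6,7,12,13,14,15,20,21,22,23,28,29,30,31): 0⊕1⊕1⊕0⊕1⊕0⊕0⊕1⊕0⊕0⊕0⊕1⊕0⊕1⊕0⊕0 = 0
s8 (pos 8,9,10,11,12,13,14,15,24,25,26,27,28,29,30,31): 0⊕0⊕0⊕1⊕1⊕0⊕0⊕1⊕1⊕0⊕1⊕0⊕0⊕1⊕0⊕0 = 0
s16 (pos 16,17,18,19,20,21,22,23,24,25,26,27,28,29,30,31): 0⊕1⊕1⊕0⊕0⊕0⊕0⊕1⊕1⊕0⊕1⊕0⊕0⊕1⊕0⊕0 = 0
Syndrome s16…s1 = 00010 → error at position 2.
Flip position 2: 0100110000110010110000110100100 → 0000110000110010110000110100100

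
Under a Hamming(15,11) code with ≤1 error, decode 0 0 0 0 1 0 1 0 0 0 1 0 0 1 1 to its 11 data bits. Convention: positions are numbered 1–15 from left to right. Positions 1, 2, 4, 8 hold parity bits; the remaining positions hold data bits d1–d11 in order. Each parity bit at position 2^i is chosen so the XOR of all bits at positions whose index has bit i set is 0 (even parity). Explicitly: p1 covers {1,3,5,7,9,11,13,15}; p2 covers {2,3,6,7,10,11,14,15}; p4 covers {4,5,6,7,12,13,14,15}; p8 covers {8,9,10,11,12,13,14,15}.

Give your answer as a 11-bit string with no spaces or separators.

01010010011

s1 (pos 1,3,5,7,9,11,13,15): 0⊕0⊕1⊕1⊕0⊕1⊕0⊕1 = 0
s2 (pos 2,3,6,7,10,11,14,15): 0⊕0⊕0⊕1⊕0⊕1⊕1⊕1 = 0
s4 (pos 4,5,6,7,12,13,14,15): 0⊕1⊕0⊕1⊕0⊕0⊕1⊕1 = 0
s8 (pos 8,9,10,11,12,13,14,15): 0⊕0⊕0⊕1⊕0⊕0⊕1⊕1 = 1
Syndrome s8…s1 = 1000 → error at position 8.
Flip position 8: 000010100010011 → 000010110010011
Read data bits from positions 3,5,6,7,9,10,11,12,13,14,15: 01010010011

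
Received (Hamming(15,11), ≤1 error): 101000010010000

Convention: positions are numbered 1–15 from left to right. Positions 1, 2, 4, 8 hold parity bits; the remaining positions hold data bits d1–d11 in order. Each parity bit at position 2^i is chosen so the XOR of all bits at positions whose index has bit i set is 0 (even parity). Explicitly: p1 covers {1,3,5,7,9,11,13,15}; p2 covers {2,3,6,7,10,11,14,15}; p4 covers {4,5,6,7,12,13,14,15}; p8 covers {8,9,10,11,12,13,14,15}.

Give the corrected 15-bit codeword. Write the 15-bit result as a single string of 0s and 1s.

001000010010000

s1 (pos 1,3,5,7,9,11,13,15): 1⊕1⊕0⊕0⊕0⊕1⊕0⊕0 = 1
s2 (pos 2,3,6,7,10,11,14,15): 0⊕1⊕0⊕0⊕0⊕1⊕0⊕0 = 0
s4 (pos 4,5,6,7,12,13,14,15): 0⊕0⊕0⊕0⊕0⊕0⊕0⊕0 = 0
s8 (pos 8,9,10,11,12,13,14,15): 1⊕0⊕0⊕1⊕0⊕0⊕0⊕0 = 0
Syndrome s8…s1 = 0001 → error at position 1.
Flip position 1: 101000010010000 → 001000010010000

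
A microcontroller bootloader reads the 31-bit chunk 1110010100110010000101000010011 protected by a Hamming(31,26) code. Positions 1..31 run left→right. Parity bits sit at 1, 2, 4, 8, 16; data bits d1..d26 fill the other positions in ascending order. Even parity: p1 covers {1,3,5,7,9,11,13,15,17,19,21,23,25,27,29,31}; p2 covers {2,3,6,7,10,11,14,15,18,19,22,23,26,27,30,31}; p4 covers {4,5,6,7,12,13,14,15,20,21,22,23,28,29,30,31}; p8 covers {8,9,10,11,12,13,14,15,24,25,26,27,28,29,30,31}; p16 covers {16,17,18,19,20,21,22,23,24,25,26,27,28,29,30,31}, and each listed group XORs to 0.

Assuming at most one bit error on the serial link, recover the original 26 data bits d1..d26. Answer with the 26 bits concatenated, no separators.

10100011001000101000010001

s1 (pos 1,3,5,7,9,11,13,15,17,19,21,23,25,27,29,31): 1⊕1⊕0⊕0⊕0⊕1⊕0⊕1⊕0⊕0⊕0⊕0⊕0⊕1⊕0⊕1 = 0
s2 (pos 2,3,6,7,10,11,14,15,18,19,22,23,26,27,30,31): 1⊕1⊕1⊕0⊕0⊕1⊕0⊕1⊕0⊕0⊕1⊕0⊕0⊕1⊕1⊕1 = 1
s4 (pos 4,5,6,7,12,13,14,15,20,21,22,23,28,29,30,31): 0⊕0⊕1⊕0⊕1⊕0⊕0⊕1⊕1⊕0⊕1⊕0⊕0⊕0⊕1⊕1 = 1
s8 (pos 8,9,10,11,12,13,14,15,24,25,26,27,28,29,30,31): 1⊕0⊕0⊕1⊕1⊕0⊕0⊕1⊕0⊕0⊕0⊕1⊕0⊕0⊕1⊕1 = 1
s16 (pos 16,17,18,19,20,21,22,23,24,25,26,27,28,29,30,31): 0⊕0⊕0⊕0⊕1⊕0⊕1⊕0⊕0⊕0⊕0⊕1⊕0⊕0⊕1⊕1 = 1
Syndrome s16…s1 = 11110 → error at position 30.
Flip position 30: 1110010100110010000101000010011 → 1110010100110010000101000010001
Read data bits from positions 3,5,6,7,9,10,11,12,13,14,15,17,18,19,20,21,22,23,24,25,26,27,28,29,30,31: 10100011001000101000010001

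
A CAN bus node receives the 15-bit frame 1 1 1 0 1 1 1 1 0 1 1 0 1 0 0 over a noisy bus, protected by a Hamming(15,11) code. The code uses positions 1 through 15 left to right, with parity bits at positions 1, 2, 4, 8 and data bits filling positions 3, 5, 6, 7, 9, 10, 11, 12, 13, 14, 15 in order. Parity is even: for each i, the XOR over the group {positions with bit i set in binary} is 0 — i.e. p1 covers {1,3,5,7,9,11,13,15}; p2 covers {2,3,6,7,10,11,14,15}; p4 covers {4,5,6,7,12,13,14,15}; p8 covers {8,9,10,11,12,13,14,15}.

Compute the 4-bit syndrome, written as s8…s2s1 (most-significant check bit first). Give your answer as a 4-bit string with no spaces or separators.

s1 (pos 1,3,5,7,9,11,13,15): 1⊕1⊕1⊕1⊕0⊕1⊕1⊕0 = 0
s2 (pos 2,3,6,7,10,11,14,15): 1⊕1⊕1⊕1⊕1⊕1⊕0⊕0 = 0
s4 (pos 4,5,6,7,12,13,14,15): 0⊕1⊕1⊕1⊕0⊕1⊕0⊕0 = 0
s8 (pos 8,9,10,11,12,13,14,15): 1⊕0⊕1⊕1⊕0⊕1⊕0⊕0 = 0
Syndrome s8…s1 = 0000 → no error.

0000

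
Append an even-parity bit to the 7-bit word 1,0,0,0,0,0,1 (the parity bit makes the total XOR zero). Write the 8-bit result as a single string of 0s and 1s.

10000010

XOR of the 7 data bits: 1⊕0⊕0⊕0⊕0⊕0⊕1 = 0
Parity bit = 0 (so all 8 bits XOR to 0).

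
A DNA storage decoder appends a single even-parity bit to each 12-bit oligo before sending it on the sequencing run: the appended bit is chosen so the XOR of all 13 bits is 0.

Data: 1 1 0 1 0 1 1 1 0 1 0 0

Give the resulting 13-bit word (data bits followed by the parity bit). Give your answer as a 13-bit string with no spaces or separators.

1101011101001

XOR of the 12 data bits: 1⊕1⊕0⊕1⊕0⊕1⊕1⊕1⊕0⊕1⊕0⊕0 = 1
Parity bit = 1 (so all 13 bits XOR to 0).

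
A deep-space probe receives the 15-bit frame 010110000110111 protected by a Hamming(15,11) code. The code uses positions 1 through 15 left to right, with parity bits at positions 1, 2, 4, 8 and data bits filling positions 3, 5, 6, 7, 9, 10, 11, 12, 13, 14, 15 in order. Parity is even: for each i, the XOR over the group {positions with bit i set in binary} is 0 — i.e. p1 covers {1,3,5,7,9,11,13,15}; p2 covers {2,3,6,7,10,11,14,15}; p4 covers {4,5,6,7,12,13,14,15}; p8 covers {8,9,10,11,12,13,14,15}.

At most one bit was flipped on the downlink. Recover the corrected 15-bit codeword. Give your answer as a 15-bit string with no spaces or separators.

010110000110101

s1 (pos 1,3,5,7,9,11,13,15): 0⊕0⊕1⊕0⊕0⊕1⊕1⊕1 = 0
s2 (pos 2,3,6,7,10,11,14,15): 1⊕0⊕0⊕0⊕1⊕1⊕1⊕1 = 1
s4 (pos 4,5,6,7,12,13,14,15): 1⊕1⊕0⊕0⊕0⊕1⊕1⊕1 = 1
s8 (pos 8,9,10,11,12,13,14,15): 0⊕0⊕1⊕1⊕0⊕1⊕1⊕1 = 1
Syndrome s8…s1 = 1110 → error at position 14.
Flip position 14: 010110000110111 → 010110000110101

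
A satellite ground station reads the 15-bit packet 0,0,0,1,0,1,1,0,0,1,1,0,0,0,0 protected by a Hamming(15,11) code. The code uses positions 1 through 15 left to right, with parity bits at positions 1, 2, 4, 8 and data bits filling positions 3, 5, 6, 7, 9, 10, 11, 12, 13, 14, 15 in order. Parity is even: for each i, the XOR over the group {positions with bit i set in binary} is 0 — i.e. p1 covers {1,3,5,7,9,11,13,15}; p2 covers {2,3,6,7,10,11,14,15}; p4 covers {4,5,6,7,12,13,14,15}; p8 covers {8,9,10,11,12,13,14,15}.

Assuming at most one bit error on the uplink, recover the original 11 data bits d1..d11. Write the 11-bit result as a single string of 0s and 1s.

s1 (pos 1,3,5,7,9,11,13,15): 0⊕0⊕0⊕1⊕0⊕1⊕0⊕0 = 0
s2 (pos 2,3,6,7,10,11,14,15): 0⊕0⊕1⊕1⊕1⊕1⊕0⊕0 = 0
s4 (pos 4,5,6,7,12,13,14,15): 1⊕0⊕1⊕1⊕0⊕0⊕0⊕0 = 1
s8 (pos 8,9,10,11,12,13,14,15): 0⊕0⊕1⊕1⊕0⊕0⊕0⊕0 = 0
Syndrome s8…s1 = 0100 → error at position 4.
Flip position 4: 000101100110000 → 000001100110000
Read data bits from positions 3,5,6,7,9,10,11,12,13,14,15: 00110110000

00110110000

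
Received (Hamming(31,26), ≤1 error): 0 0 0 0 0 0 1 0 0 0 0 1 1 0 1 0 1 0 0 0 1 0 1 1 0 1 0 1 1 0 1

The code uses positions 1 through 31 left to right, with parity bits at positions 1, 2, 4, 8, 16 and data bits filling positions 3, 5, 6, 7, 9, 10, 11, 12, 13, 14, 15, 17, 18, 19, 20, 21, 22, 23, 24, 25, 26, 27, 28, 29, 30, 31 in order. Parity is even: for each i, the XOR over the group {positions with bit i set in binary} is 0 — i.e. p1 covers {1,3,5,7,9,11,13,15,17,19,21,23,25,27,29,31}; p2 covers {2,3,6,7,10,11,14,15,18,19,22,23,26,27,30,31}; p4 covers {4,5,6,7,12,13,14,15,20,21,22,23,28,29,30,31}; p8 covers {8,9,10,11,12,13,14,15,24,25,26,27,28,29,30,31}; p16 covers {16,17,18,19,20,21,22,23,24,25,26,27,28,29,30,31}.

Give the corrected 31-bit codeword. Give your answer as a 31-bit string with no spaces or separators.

s1 (pos 1,3,5,7,9,11,13,15,17,19,21,23,25,27,29,31): 0⊕0⊕0⊕1⊕0⊕0⊕1⊕1⊕1⊕0⊕1⊕1⊕0⊕0⊕1⊕1 = 0
s2 (pos 2,3,6,7,10,11,14,15,18,19,22,23,26,27,30,31): 0⊕0⊕0⊕1⊕0⊕0⊕0⊕1⊕0⊕0⊕0⊕1⊕1⊕0⊕0⊕1 = 1
s4 (pos 4,5,6,7,12,13,14,15,20,21,22,23,28,29,30,31): 0⊕0⊕0⊕1⊕1⊕1⊕0⊕1⊕0⊕1⊕0⊕1⊕1⊕1⊕0⊕1 = 1
s8 (pos 8,9,10,11,12,13,14,15,24,25,26,27,28,29,30,31): 0⊕0⊕0⊕0⊕1⊕1⊕0⊕1⊕1⊕0⊕1⊕0⊕1⊕1⊕0⊕1 = 0
s16 (pos 16,17,18,19,20,21,22,23,24,25,26,27,28,29,30,31): 0⊕1⊕0⊕0⊕0⊕1⊕0⊕1⊕1⊕0⊕1⊕0⊕1⊕1⊕0⊕1 = 0
Syndrome s16…s1 = 00110 → error at position 6.
Flip position 6: 0000001000011010100010110101101 → 0000011000011010100010110101101

0000011000011010100010110101101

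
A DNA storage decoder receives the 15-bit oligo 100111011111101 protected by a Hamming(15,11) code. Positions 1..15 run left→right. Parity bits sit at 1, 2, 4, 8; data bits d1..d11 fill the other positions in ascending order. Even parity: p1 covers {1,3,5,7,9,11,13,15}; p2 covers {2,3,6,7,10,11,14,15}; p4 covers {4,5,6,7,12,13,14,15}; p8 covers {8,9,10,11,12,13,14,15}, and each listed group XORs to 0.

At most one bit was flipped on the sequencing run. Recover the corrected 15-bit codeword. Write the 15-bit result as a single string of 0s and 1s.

100111001111101

s1 (pos 1,3,5,7,9,11,13,15): 1⊕0⊕1⊕0⊕1⊕1⊕1⊕1 = 0
s2 (pos 2,3,6,7,10,11,14,15): 0⊕0⊕1⊕0⊕1⊕1⊕0⊕1 = 0
s4 (pos 4,5,6,7,12,13,14,15): 1⊕1⊕1⊕0⊕1⊕1⊕0⊕1 = 0
s8 (pos 8,9,10,11,12,13,14,15): 1⊕1⊕1⊕1⊕1⊕1⊕0⊕1 = 1
Syndrome s8…s1 = 1000 → error at position 8.
Flip position 8: 100111011111101 → 100111001111101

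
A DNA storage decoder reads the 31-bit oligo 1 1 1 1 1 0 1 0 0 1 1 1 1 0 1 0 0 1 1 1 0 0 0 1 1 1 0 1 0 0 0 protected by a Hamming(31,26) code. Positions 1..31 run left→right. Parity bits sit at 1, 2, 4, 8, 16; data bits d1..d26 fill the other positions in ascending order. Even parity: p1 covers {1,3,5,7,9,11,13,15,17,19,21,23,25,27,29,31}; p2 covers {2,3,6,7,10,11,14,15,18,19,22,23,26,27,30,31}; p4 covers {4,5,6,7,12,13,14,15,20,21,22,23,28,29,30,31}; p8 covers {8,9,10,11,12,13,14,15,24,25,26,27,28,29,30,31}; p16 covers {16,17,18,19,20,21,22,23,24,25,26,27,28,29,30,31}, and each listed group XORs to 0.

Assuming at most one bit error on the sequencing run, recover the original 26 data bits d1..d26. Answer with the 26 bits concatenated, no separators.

s1 (pos 1,3,5,7,9,11,13,15,17,19,21,23,25,27,29,31): 1⊕1⊕1⊕1⊕0⊕1⊕1⊕1⊕0⊕1⊕0⊕0⊕1⊕0⊕0⊕0 = 1
s2 (pos 2,3,6,7,10,11,14,15,18,19,22,23,26,27,30,31): 1⊕1⊕0⊕1⊕1⊕1⊕0⊕1⊕1⊕1⊕0⊕0⊕1⊕0⊕0⊕0 = 1
s4 (pos 4,5,6,7,12,13,14,15,20,21,22,23,28,29,30,31): 1⊕1⊕0⊕1⊕1⊕1⊕0⊕1⊕1⊕0⊕0⊕0⊕1⊕0⊕0⊕0 = 0
s8 (pos 8,9,10,11,12,13,14,15,24,25,26,27,28,29,30,31): 0⊕0⊕1⊕1⊕1⊕1⊕0⊕1⊕1⊕1⊕1⊕0⊕1⊕0⊕0⊕0 = 1
s16 (pos 16,17,18,19,20,21,22,23,24,25,26,27,28,29,30,31): 0⊕0⊕1⊕1⊕1⊕0⊕0⊕0⊕1⊕1⊕1⊕0⊕1⊕0⊕0⊕0 = 1
Syndrome s16…s1 = 11011 → error at position 27.
Flip position 27: 1111101001111010011100011101000 → 1111101001111010011100011111000
Read data bits from positions 3,5,6,7,9,10,11,12,13,14,15,17,18,19,20,21,22,23,24,25,26,27,28,29,30,31: 11010111101011100011111000

11010111101011100011111000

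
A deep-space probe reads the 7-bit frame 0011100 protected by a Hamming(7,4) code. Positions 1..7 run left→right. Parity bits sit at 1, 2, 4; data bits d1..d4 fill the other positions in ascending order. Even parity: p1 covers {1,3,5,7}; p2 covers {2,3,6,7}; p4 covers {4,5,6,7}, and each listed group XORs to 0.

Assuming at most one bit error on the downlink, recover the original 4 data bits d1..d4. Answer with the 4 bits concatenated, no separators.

1100

s1 (pos 1,3,5,7): 0⊕1⊕1⊕0 = 0
s2 (pos 2,3,6,7): 0⊕1⊕0⊕0 = 1
s4 (pos 4,5,6,7): 1⊕1⊕0⊕0 = 0
Syndrome s4…s1 = 010 → error at position 2.
Flip position 2: 0011100 → 0111100
Read data bits from positions 3,5,6,7: 1100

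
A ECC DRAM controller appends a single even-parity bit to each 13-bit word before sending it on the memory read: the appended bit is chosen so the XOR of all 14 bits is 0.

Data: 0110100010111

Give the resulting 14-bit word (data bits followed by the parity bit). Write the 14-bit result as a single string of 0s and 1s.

XOR of the 13 data bits: 0⊕1⊕1⊕0⊕1⊕0⊕0⊕0⊕1⊕0⊕1⊕1⊕1 = 1
Parity bit = 1 (so all 14 bits XOR to 0).

01101000101111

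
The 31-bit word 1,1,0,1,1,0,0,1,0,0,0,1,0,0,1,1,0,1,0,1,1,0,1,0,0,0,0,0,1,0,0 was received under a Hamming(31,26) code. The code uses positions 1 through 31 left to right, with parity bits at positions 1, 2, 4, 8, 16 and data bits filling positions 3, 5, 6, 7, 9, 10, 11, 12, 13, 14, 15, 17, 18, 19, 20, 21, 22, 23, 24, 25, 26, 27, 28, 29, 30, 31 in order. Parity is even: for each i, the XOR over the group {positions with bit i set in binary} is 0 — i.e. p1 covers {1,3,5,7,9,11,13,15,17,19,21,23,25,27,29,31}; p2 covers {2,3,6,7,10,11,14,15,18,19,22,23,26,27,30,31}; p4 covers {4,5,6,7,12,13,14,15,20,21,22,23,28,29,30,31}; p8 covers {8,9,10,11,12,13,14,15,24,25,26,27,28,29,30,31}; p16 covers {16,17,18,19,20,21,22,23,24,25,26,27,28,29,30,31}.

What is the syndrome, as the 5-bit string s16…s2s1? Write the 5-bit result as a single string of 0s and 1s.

s1 (pos 1,3,5,7,9,11,13,15,17,19,21,23,25,27,29,31): 1⊕0⊕1⊕0⊕0⊕0⊕0⊕1⊕0⊕0⊕1⊕1⊕0⊕0⊕1⊕0 = 0
s2 (pos 2,3,6,7,10,11,14,15,18,19,22,23,26,27,30,31): 1⊕0⊕0⊕0⊕0⊕0⊕0⊕1⊕1⊕0⊕0⊕1⊕0⊕0⊕0⊕0 = 0
s4 (pos 4,5,6,7,12,13,14,15,20,21,22,23,28,29,30,31): 1⊕1⊕0⊕0⊕1⊕0⊕0⊕1⊕1⊕1⊕0⊕1⊕0⊕1⊕0⊕0 = 0
s8 (pos 8,9,10,11,12,13,14,15,24,25,26,27,28,29,30,31): 1⊕0⊕0⊕0⊕1⊕0⊕0⊕1⊕0⊕0⊕0⊕0⊕0⊕1⊕0⊕0 = 0
s16 (pos 16,17,18,19,20,21,22,23,24,25,26,27,28,29,30,31): 1⊕0⊕1⊕0⊕1⊕1⊕0⊕1⊕0⊕0⊕0⊕0⊕0⊕1⊕0⊕0 = 0
Syndrome s16…s1 = 00000 → no error.

00000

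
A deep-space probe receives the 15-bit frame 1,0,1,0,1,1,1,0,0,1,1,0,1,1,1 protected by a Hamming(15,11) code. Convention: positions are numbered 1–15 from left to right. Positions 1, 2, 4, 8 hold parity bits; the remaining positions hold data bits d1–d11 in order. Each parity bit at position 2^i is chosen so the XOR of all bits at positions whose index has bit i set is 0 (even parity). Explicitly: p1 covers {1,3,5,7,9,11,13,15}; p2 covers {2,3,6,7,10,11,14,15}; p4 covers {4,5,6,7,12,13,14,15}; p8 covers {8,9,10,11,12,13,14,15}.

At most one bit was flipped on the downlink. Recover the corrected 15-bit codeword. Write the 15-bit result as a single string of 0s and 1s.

s1 (pos 1,3,5,7,9,11,13,15): 1⊕1⊕1⊕1⊕0⊕1⊕1⊕1 = 1
s2 (pos 2,3,6,7,10,11,14,15): 0⊕1⊕1⊕1⊕1⊕1⊕1⊕1 = 1
s4 (pos 4,5,6,7,12,13,14,15): 0⊕1⊕1⊕1⊕0⊕1⊕1⊕1 = 0
s8 (pos 8,9,10,11,12,13,14,15): 0⊕0⊕1⊕1⊕0⊕1⊕1⊕1 = 1
Syndrome s8…s1 = 1011 → error at position 11.
Flip position 11: 101011100110111 → 101011100100111

101011100100111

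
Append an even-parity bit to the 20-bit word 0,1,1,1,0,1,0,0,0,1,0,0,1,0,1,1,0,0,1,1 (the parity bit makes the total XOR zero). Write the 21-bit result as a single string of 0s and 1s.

XOR of the 20 data bits: 0⊕1⊕1⊕1⊕0⊕1⊕0⊕0⊕0⊕1⊕0⊕0⊕1⊕0⊕1⊕1⊕0⊕0⊕1⊕1 = 0
Parity bit = 0 (so all 21 bits XOR to 0).

011101000100101100110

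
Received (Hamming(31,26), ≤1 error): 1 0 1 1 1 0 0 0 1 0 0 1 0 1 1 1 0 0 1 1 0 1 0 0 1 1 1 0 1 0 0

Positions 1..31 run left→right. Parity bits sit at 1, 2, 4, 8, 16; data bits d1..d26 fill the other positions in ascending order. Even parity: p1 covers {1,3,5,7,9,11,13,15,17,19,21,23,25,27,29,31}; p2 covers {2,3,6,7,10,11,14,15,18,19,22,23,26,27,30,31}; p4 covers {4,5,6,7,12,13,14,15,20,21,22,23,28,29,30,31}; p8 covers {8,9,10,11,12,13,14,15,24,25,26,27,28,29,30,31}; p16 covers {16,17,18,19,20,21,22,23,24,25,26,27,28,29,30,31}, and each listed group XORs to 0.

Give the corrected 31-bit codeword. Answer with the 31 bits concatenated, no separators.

1001100010010111001101001110100

s1 (pos 1,3,5,7,9,11,13,15,17,19,21,23,25,27,29,31): 1⊕1⊕1⊕0⊕1⊕0⊕0⊕1⊕0⊕1⊕0⊕0⊕1⊕1⊕1⊕0 = 1
s2 (pos 2,3,6,7,10,11,14,15,18,19,22,23,26,27,30,31): 0⊕1⊕0⊕0⊕0⊕0⊕1⊕1⊕0⊕1⊕1⊕0⊕1⊕1⊕0⊕0 = 1
s4 (pos 4,5,6,7,12,13,14,15,20,21,22,23,28,29,30,31): 1⊕1⊕0⊕0⊕1⊕0⊕1⊕1⊕1⊕0⊕1⊕0⊕0⊕1⊕0⊕0 = 0
s8 (pos 8,9,10,11,12,13,14,15,24,25,26,27,28,29,30,31): 0⊕1⊕0⊕0⊕1⊕0⊕1⊕1⊕0⊕1⊕1⊕1⊕0⊕1⊕0⊕0 = 0
s16 (pos 16,17,18,19,20,21,22,23,24,25,26,27,28,29,30,31): 1⊕0⊕0⊕1⊕1⊕0⊕1⊕0⊕0⊕1⊕1⊕1⊕0⊕1⊕0⊕0 = 0
Syndrome s16…s1 = 00011 → error at position 3.
Flip position 3: 1011100010010111001101001110100 → 1001100010010111001101001110100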